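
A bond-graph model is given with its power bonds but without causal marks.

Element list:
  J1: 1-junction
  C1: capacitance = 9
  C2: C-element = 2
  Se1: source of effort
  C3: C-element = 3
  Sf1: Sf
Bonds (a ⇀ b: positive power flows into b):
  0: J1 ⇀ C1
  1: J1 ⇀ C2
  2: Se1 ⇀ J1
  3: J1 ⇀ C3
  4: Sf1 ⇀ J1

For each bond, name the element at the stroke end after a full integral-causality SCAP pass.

bond 0 stroke→J1
bond 1 stroke→J1
bond 2 stroke→J1
bond 3 stroke→J1
bond 4 stroke→Sf1

#2 |J1  (Se1 fixes effort; stroke away)
#4 |Sf1  (Sf1 fixes flow; stroke at Sf1)
#0 |J1  (J1 flow already set via bond 4)
#1 |J1  (common-f at J1 fixed by 4)
#3 |J1  (J1: bond 4 brought flow, rest push out)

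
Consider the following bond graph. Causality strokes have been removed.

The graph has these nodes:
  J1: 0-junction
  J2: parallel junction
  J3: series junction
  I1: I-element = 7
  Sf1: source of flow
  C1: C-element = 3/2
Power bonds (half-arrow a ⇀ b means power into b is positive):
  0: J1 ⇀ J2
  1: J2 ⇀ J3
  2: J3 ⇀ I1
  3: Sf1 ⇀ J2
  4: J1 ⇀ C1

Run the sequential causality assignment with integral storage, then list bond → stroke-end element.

b0 →J2
b1 →J3
b2 →I1
b3 →Sf1
b4 →J1

#3 stroke→Sf1  (Sf1: flow source, stroke at near end)
#2 stroke→I1  (I1 integral (f out))
#1 stroke→J3  (J3: bond 2 brought flow, rest push out)
#0 stroke→J2  (J2 needs exactly one e-in)
#4 stroke→J1  (J1: last free bond brings effort in)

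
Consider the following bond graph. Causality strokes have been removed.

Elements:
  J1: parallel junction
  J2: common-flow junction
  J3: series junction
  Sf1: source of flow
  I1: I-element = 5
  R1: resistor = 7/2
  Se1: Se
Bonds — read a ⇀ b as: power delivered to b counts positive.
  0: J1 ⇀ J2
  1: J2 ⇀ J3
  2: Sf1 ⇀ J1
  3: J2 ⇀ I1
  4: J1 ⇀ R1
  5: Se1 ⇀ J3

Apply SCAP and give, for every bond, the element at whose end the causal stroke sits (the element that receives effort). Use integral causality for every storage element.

#2 stroke at Sf1  (Sf1 (Sf) sets flow on bond)
#5 stroke at J3  (Se1: effort source, stroke at far end)
#1 stroke at J2  (J3: last free bond brings flow in)
#3 stroke at I1  (prefer integral on I1)
#0 stroke at J2  (J2 flow already set via bond 3)
#4 stroke at J1  (only one effort-in slot at J1)

β0 |J2
β1 |J2
β2 |Sf1
β3 |I1
β4 |J1
β5 |J3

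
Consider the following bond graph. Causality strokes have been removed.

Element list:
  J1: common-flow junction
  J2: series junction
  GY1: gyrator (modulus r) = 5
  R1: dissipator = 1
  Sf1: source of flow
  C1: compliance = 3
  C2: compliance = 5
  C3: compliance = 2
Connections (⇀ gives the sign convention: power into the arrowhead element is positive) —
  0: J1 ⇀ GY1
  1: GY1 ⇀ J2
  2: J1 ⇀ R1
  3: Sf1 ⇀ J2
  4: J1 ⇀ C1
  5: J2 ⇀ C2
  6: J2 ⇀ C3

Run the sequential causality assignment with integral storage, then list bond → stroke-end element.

b3 stroke at Sf1  (Sf1 (Sf) sets flow on bond)
b1 stroke at J2  (J2 flow already set via bond 3)
b5 stroke at J2  (common-f at J2 fixed by 3)
b6 stroke at J2  (J2 flow already set via bond 3)
b0 stroke at J1  (GY GY1: same side as bond 1)
b4 stroke at J1  (prefer integral on C1)
b2 stroke at R1  (only one flow-in slot at J1)

#0 stroke at J1
#1 stroke at J2
#2 stroke at R1
#3 stroke at Sf1
#4 stroke at J1
#5 stroke at J2
#6 stroke at J2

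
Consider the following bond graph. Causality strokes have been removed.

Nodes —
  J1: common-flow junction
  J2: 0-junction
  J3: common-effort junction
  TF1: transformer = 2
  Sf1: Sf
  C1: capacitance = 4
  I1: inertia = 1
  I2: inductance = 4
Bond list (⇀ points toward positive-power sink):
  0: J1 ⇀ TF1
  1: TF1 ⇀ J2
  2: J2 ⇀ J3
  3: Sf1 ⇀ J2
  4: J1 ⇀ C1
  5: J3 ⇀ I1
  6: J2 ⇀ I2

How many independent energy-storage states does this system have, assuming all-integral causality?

3  (C1, I1, I2 all integral)

b3 stroke at Sf1  (Sf1: flow source, stroke at near end)
b4 stroke at J1  (prefer integral on C1)
b0 stroke at TF1  (closing 1-jn rule on J1)
b1 stroke at J2  (through TF1, causality passes straight; one stroke at TF1)
b2 stroke at J3  (J2: bond 1 brought effort, rest push out)
b6 stroke at I2  (common-e at J2 fixed by 1)
b5 stroke at I1  (J3 effort already set via bond 2)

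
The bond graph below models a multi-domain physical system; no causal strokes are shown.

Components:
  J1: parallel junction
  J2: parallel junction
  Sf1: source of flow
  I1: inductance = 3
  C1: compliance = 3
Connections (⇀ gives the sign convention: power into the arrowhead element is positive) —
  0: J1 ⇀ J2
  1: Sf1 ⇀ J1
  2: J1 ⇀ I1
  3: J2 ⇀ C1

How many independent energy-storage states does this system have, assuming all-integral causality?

#1 stroke at Sf1  (Sf1: flow source, stroke at near end)
#2 stroke at I1  (prefer integral on I1)
#0 stroke at J1  (J1 needs exactly one e-in)
#3 stroke at J2  (J2: last free bond brings effort in)

2  (C1, I1 all integral)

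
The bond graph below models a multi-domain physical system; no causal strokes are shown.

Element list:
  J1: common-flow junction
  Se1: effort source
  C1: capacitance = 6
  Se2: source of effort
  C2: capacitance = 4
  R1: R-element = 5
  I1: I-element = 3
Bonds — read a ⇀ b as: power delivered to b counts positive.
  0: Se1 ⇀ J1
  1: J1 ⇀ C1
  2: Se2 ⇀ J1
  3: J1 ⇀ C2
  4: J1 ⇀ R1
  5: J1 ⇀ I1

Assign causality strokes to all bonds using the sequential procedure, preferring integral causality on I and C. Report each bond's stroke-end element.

#0 |J1
#1 |J1
#2 |J1
#3 |J1
#4 |J1
#5 |I1

β0 →J1  (source Se1 imposes e)
β2 →J1  (Se2 fixes effort; stroke away)
β1 →J1  (C1 integral (e out))
β3 →J1  (C2 outputs effort q/C2)
β5 →I1  (I1 outputs flow p/I1)
β4 →J1  (common-f at J1 fixed by 5)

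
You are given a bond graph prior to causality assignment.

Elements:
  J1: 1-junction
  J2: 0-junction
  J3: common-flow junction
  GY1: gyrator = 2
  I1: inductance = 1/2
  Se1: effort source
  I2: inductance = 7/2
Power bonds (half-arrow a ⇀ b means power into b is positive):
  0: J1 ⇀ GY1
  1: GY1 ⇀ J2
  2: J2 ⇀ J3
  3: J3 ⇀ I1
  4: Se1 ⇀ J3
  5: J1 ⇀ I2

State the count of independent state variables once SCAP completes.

2  (I1, I2 all integral)

b4 stroke at J3  (Se1: effort source, stroke at far end)
b3 stroke at I1  (I1 outputs flow p/I1)
b2 stroke at J3  (1-jn J3 has f-setter on 3)
b1 stroke at J2  (J2: last free bond brings effort in)
b0 stroke at J1  (GY1 both-in/both-out from 1)
b5 stroke at I2  (closing 1-jn rule on J1)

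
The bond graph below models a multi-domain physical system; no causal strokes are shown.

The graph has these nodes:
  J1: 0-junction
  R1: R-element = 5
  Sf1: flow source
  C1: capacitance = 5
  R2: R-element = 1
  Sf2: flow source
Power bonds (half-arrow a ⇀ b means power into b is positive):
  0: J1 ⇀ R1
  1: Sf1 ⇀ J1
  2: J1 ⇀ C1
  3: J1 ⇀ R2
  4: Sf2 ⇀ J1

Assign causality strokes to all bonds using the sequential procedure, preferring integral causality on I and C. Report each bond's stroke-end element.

#0 →R1
#1 →Sf1
#2 →J1
#3 →R2
#4 →Sf2

b1 →Sf1  (source Sf1 imposes f)
b4 →Sf2  (source Sf2 imposes f)
b2 →J1  (C1 outputs effort q/C1)
b0 →R1  (0-jn J1 has e-setter on 2)
b3 →R2  (J1 effort already set via bond 2)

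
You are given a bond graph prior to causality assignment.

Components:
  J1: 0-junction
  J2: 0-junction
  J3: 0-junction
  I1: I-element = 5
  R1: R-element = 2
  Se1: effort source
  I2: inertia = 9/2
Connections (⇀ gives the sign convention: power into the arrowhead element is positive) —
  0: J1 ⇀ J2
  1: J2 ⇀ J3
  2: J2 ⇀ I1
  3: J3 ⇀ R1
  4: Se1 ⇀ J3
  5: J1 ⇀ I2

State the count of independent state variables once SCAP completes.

#4 stroke at J3  (source Se1 imposes e)
#1 stroke at J2  (J3 effort already set via bond 4)
#3 stroke at R1  (J3 effort already set via bond 4)
#0 stroke at J1  (J2: bond 1 brought effort, rest push out)
#2 stroke at I1  (J2 effort already set via bond 1)
#5 stroke at I2  (J1: bond 0 brought effort, rest push out)

2  (I1, I2 all integral)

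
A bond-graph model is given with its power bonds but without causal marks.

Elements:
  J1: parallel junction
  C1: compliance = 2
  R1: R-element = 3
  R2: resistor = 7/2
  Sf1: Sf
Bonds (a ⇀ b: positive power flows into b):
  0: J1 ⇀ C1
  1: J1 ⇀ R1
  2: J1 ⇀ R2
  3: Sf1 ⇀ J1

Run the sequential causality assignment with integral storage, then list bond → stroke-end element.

b3 stroke→Sf1  (Sf1 (Sf) sets flow on bond)
b0 stroke→J1  (C1 integral (e out))
b1 stroke→R1  (J1 effort already set via bond 0)
b2 stroke→R2  (J1 effort already set via bond 0)

β0 stroke→J1
β1 stroke→R1
β2 stroke→R2
β3 stroke→Sf1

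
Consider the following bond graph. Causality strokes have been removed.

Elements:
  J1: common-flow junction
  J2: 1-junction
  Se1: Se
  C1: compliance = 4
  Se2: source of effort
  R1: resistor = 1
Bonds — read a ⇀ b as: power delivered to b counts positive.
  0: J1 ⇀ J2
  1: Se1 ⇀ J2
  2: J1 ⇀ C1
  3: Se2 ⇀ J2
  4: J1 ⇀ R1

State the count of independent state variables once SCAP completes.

bond 1 stroke→J2  (Se1: effort source, stroke at far end)
bond 3 stroke→J2  (Se2 fixes effort; stroke away)
bond 0 stroke→J1  (only one flow-in slot at J2)
bond 2 stroke→J1  (C1 outputs effort q/C1)
bond 4 stroke→R1  (only one flow-in slot at J1)

1  (C1 all integral)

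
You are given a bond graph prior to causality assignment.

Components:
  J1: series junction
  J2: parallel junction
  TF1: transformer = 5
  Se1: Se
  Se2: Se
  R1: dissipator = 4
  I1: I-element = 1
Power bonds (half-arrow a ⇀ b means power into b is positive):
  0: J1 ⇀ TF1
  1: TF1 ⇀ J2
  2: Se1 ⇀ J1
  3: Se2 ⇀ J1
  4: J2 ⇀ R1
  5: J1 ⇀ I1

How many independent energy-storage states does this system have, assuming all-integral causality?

b2 |J1  (source Se1 imposes e)
b3 |J1  (Se2 fixes effort; stroke away)
b5 |I1  (I1: I, integral causality)
b0 |J1  (J1: bond 5 brought flow, rest push out)
b1 |TF1  (TF1: transformer flips bond 0)
b4 |J2  (only one effort-in slot at J2)

1  (I1 all integral)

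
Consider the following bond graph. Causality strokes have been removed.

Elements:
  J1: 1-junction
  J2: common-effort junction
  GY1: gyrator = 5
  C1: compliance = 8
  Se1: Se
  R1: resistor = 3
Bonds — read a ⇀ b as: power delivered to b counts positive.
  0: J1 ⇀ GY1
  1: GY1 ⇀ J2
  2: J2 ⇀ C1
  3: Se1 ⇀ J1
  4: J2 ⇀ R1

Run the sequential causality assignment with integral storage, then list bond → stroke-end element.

b0 stroke→GY1
b1 stroke→GY1
b2 stroke→J2
b3 stroke→J1
b4 stroke→R1

bond 3 |J1  (Se1 fixes effort; stroke away)
bond 0 |GY1  (J1: last free bond brings flow in)
bond 1 |GY1  (GY1 both-in/both-out from 0)
bond 2 |J2  (C1: C, integral causality)
bond 4 |R1  (0-jn J2 has e-setter on 2)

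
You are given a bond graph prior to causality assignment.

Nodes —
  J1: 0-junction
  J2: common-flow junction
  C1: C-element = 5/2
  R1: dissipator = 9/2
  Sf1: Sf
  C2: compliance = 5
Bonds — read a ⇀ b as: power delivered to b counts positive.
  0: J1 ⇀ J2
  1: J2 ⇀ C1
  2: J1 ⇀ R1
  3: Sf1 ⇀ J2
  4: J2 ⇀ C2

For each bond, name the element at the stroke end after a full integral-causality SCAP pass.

#3 stroke at Sf1  (Sf1 fixes flow; stroke at Sf1)
#0 stroke at J2  (J2: bond 3 brought flow, rest push out)
#1 stroke at J2  (J2: bond 3 brought flow, rest push out)
#4 stroke at J2  (common-f at J2 fixed by 3)
#2 stroke at J1  (only one effort-in slot at J1)

b0 |J2
b1 |J2
b2 |J1
b3 |Sf1
b4 |J2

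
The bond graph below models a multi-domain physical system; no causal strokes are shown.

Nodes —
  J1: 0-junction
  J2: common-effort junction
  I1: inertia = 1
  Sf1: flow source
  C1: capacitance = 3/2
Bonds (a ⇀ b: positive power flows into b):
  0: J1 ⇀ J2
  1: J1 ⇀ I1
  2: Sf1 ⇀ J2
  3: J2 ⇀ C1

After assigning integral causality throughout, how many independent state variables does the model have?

2  (C1, I1 all integral)

#2 stroke→Sf1  (source Sf1 imposes f)
#1 stroke→I1  (I1 integral (f out))
#0 stroke→J1  (closing 0-jn rule on J1)
#3 stroke→J2  (J2 needs exactly one e-in)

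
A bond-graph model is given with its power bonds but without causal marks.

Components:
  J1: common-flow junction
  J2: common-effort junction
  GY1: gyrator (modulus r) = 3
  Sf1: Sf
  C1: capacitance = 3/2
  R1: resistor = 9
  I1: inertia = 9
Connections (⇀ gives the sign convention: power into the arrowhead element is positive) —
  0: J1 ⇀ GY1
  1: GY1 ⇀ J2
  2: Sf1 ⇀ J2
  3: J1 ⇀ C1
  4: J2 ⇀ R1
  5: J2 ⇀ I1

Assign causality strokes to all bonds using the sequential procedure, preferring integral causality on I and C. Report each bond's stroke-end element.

b2 →Sf1  (Sf1 (Sf) sets flow on bond)
b3 →J1  (C1 integral (e out))
b0 →GY1  (only one flow-in slot at J1)
b1 →GY1  (through GY1, causality inverts; strokes same side of GY1)
b5 →I1  (I1 integral (f out))
b4 →J2  (J2: last free bond brings effort in)

#0 stroke at GY1
#1 stroke at GY1
#2 stroke at Sf1
#3 stroke at J1
#4 stroke at J2
#5 stroke at I1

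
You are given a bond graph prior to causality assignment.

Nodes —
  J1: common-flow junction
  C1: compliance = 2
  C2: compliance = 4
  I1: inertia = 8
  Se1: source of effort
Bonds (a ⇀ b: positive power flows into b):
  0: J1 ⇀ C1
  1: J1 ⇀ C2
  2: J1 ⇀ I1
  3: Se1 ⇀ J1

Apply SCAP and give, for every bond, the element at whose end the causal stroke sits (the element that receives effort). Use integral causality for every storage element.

β3 stroke at J1  (Se1: effort source, stroke at far end)
β0 stroke at J1  (prefer integral on C1)
β1 stroke at J1  (C2 outputs effort q/C2)
β2 stroke at I1  (J1: last free bond brings flow in)

b0 |J1
b1 |J1
b2 |I1
b3 |J1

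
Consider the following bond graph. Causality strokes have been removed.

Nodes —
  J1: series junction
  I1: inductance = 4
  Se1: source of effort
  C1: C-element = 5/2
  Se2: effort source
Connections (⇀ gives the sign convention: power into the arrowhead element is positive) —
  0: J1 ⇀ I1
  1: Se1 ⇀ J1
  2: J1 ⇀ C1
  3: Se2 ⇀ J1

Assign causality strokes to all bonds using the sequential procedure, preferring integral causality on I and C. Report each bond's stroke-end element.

b1 stroke at J1  (Se1 fixes effort; stroke away)
b3 stroke at J1  (source Se2 imposes e)
b0 stroke at I1  (I1: I, integral causality)
b2 stroke at J1  (common-f at J1 fixed by 0)

β0 →I1
β1 →J1
β2 →J1
β3 →J1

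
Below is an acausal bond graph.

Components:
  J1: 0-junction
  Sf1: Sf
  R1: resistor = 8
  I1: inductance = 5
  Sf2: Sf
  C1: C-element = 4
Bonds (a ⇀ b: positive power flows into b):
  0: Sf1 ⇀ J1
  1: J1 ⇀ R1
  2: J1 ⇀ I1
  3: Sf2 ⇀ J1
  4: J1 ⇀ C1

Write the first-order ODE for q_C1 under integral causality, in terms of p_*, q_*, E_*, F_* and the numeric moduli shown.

dq_C1/dt = F_Sf1 + F_Sf2 - p_I1/5 - q_C1/32

bond 0 |Sf1  (Sf1 fixes flow; stroke at Sf1)
bond 3 |Sf2  (Sf2 (Sf) sets flow on bond)
bond 2 |I1  (prefer integral on I1)
bond 4 |J1  (C1 outputs effort q/C1)
bond 1 |R1  (J1 effort already set via bond 4)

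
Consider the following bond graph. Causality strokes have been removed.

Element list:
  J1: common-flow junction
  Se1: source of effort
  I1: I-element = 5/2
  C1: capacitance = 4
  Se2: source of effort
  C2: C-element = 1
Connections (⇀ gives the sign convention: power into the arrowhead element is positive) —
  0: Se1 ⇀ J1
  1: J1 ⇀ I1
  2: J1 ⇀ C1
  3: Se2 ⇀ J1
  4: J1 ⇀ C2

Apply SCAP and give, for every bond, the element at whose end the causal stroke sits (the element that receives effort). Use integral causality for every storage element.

b0 |J1  (Se1 fixes effort; stroke away)
b3 |J1  (Se2: effort source, stroke at far end)
b1 |I1  (I1 outputs flow p/I1)
b2 |J1  (1-jn J1 has f-setter on 1)
b4 |J1  (1-jn J1 has f-setter on 1)

bond 0 |J1
bond 1 |I1
bond 2 |J1
bond 3 |J1
bond 4 |J1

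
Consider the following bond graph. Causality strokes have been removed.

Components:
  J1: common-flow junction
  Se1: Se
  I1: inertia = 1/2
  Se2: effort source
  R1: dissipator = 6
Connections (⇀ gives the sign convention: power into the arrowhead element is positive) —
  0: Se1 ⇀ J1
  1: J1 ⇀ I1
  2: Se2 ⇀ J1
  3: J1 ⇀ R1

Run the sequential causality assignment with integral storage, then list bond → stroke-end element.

β0 →J1  (Se1 fixes effort; stroke away)
β2 →J1  (Se2 fixes effort; stroke away)
β1 →I1  (prefer integral on I1)
β3 →J1  (J1: bond 1 brought flow, rest push out)

β0 stroke at J1
β1 stroke at I1
β2 stroke at J1
β3 stroke at J1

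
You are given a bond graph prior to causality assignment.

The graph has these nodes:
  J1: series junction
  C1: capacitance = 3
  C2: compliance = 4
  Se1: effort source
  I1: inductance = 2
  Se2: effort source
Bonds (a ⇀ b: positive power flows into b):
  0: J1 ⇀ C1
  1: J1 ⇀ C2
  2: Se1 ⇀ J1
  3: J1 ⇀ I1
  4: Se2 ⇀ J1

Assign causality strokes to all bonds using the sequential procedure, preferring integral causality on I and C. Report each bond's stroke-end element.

#2 |J1  (source Se1 imposes e)
#4 |J1  (Se2: effort source, stroke at far end)
#0 |J1  (C1 integral (e out))
#1 |J1  (C2 outputs effort q/C2)
#3 |I1  (J1 needs exactly one f-in)

b0 |J1
b1 |J1
b2 |J1
b3 |I1
b4 |J1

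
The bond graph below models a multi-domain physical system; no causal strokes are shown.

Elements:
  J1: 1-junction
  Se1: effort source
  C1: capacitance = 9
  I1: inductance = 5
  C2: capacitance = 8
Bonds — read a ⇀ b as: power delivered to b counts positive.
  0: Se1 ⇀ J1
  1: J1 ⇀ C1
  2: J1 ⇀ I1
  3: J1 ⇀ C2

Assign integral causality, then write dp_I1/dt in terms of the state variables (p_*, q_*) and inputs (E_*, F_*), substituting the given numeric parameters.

#0 →J1  (Se1: effort source, stroke at far end)
#1 →J1  (C1 integral (e out))
#2 →I1  (prefer integral on I1)
#3 →J1  (J1: bond 2 brought flow, rest push out)

dp_I1/dt = E_Se1 - q_C1/9 - q_C2/8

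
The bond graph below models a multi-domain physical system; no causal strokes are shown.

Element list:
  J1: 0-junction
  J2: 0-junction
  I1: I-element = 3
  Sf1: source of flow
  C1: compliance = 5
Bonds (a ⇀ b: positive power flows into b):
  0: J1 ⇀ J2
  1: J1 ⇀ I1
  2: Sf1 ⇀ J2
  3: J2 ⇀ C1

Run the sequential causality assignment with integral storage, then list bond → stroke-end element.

#2 stroke at Sf1  (Sf1 (Sf) sets flow on bond)
#1 stroke at I1  (I1 outputs flow p/I1)
#0 stroke at J1  (closing 0-jn rule on J1)
#3 stroke at J2  (J2 needs exactly one e-in)

bond 0 →J1
bond 1 →I1
bond 2 →Sf1
bond 3 →J2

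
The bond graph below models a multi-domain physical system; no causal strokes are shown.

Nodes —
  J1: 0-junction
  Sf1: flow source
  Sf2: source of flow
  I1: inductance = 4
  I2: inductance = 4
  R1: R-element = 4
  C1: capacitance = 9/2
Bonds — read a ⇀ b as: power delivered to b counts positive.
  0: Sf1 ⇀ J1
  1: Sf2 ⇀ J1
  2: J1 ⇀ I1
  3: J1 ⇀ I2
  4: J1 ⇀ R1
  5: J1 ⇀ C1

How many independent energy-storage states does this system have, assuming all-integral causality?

β0 stroke at Sf1  (Sf1 fixes flow; stroke at Sf1)
β1 stroke at Sf2  (Sf2: flow source, stroke at near end)
β2 stroke at I1  (I1: I, integral causality)
β3 stroke at I2  (prefer integral on I2)
β5 stroke at J1  (C1 integral (e out))
β4 stroke at R1  (J1: bond 5 brought effort, rest push out)

3  (C1, I1, I2 all integral)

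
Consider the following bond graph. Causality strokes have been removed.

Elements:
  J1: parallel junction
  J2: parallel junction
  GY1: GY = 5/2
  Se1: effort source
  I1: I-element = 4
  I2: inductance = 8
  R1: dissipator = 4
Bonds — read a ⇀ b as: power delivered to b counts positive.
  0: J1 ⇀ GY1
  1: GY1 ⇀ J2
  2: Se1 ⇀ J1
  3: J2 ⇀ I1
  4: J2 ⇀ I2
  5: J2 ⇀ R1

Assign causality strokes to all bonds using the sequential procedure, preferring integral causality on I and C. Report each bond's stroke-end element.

#0 →GY1
#1 →GY1
#2 →J1
#3 →I1
#4 →I2
#5 →J2

β2 |J1  (Se1 fixes effort; stroke away)
β0 |GY1  (0-jn J1 has e-setter on 2)
β1 |GY1  (GY GY1: same side as bond 0)
β3 |I1  (I1: I, integral causality)
β4 |I2  (I2 outputs flow p/I2)
β5 |J2  (J2 needs exactly one e-in)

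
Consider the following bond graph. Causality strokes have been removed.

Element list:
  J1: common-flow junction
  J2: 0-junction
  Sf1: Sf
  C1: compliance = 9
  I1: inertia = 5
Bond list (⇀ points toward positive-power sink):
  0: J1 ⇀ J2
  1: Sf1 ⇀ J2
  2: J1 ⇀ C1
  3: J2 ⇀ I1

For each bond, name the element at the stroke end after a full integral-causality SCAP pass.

#1 |Sf1  (Sf1 fixes flow; stroke at Sf1)
#2 |J1  (C1 integral (e out))
#0 |J2  (J1: last free bond brings flow in)
#3 |I1  (J2 effort already set via bond 0)

β0 |J2
β1 |Sf1
β2 |J1
β3 |I1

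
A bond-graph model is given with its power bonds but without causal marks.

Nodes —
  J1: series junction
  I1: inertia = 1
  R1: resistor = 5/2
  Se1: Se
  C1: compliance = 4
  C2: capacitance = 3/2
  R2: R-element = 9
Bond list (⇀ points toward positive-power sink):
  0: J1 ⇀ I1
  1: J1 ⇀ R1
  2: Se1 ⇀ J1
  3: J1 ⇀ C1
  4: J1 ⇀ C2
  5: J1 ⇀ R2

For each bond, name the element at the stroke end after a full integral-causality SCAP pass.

#0 →I1
#1 →J1
#2 →J1
#3 →J1
#4 →J1
#5 →J1

β2 stroke at J1  (Se1: effort source, stroke at far end)
β0 stroke at I1  (I1: I, integral causality)
β1 stroke at J1  (J1 flow already set via bond 0)
β3 stroke at J1  (common-f at J1 fixed by 0)
β4 stroke at J1  (J1 flow already set via bond 0)
β5 stroke at J1  (common-f at J1 fixed by 0)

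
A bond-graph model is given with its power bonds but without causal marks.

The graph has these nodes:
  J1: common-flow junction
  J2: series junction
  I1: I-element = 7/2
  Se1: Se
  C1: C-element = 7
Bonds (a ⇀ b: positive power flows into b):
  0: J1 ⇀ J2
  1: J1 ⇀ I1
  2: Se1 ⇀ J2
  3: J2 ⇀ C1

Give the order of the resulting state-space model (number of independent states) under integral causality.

bond 2 stroke at J2  (source Se1 imposes e)
bond 1 stroke at I1  (I1 outputs flow p/I1)
bond 0 stroke at J1  (1-jn J1 has f-setter on 1)
bond 3 stroke at J2  (1-jn J2 has f-setter on 0)

2  (C1, I1 all integral)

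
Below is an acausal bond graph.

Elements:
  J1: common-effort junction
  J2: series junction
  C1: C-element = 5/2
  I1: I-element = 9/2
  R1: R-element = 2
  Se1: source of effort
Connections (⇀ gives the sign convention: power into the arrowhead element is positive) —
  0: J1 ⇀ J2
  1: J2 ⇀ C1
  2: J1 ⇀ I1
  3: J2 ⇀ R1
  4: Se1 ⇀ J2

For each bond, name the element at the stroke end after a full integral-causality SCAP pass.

b4 |J2  (source Se1 imposes e)
b1 |J2  (C1: C, integral causality)
b2 |I1  (I1: I, integral causality)
b0 |J1  (closing 0-jn rule on J1)
b3 |J2  (J2: bond 0 brought flow, rest push out)

b0 →J1
b1 →J2
b2 →I1
b3 →J2
b4 →J2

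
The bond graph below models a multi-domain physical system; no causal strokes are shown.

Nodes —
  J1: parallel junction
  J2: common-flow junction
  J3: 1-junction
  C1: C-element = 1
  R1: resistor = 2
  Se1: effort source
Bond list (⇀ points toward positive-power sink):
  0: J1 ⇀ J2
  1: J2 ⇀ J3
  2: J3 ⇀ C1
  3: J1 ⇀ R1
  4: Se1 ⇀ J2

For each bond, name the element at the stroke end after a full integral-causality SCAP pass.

b0 →J1
b1 →J2
b2 →J3
b3 →R1
b4 →J2

#4 →J2  (Se1: effort source, stroke at far end)
#2 →J3  (C1: C, integral causality)
#1 →J2  (J3 needs exactly one f-in)
#0 →J1  (J2 needs exactly one f-in)
#3 →R1  (common-e at J1 fixed by 0)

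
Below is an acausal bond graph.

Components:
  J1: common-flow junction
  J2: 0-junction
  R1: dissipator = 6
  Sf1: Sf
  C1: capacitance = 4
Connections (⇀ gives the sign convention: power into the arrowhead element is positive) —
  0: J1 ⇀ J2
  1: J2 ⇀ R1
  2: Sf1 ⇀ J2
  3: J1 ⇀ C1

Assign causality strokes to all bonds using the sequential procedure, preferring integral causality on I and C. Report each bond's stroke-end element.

β0 |J2
β1 |R1
β2 |Sf1
β3 |J1

bond 2 stroke→Sf1  (source Sf1 imposes f)
bond 3 stroke→J1  (C1 integral (e out))
bond 0 stroke→J2  (J1 needs exactly one f-in)
bond 1 stroke→R1  (common-e at J2 fixed by 0)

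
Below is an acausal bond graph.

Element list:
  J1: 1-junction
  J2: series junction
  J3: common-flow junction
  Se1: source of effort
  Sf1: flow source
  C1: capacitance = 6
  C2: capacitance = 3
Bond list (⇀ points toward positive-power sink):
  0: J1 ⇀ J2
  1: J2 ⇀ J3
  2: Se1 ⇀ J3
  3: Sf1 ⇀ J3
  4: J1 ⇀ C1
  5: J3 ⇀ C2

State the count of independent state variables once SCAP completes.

2  (C1, C2 all integral)

β2 →J3  (Se1 fixes effort; stroke away)
β3 →Sf1  (Sf1 (Sf) sets flow on bond)
β1 →J3  (J3: bond 3 brought flow, rest push out)
β5 →J3  (common-f at J3 fixed by 3)
β0 →J2  (common-f at J2 fixed by 1)
β4 →J1  (J1 flow already set via bond 0)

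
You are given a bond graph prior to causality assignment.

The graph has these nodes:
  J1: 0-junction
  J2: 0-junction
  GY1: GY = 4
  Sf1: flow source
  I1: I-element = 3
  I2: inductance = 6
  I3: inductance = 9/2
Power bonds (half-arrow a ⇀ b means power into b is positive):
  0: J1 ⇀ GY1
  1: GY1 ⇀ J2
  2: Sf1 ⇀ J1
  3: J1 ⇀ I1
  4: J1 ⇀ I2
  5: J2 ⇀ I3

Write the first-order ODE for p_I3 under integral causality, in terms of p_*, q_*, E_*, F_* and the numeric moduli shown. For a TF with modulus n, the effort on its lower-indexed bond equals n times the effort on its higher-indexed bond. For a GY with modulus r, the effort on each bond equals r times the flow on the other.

bond 2 →Sf1  (Sf1 fixes flow; stroke at Sf1)
bond 3 →I1  (prefer integral on I1)
bond 4 →I2  (I2 integral (f out))
bond 0 →J1  (only one effort-in slot at J1)
bond 1 →J2  (GY GY1: same side as bond 0)
bond 5 →I3  (J2: bond 1 brought effort, rest push out)

dp_I3/dt = 4*F_Sf1 - 4*p_I1/3 - 2*p_I2/3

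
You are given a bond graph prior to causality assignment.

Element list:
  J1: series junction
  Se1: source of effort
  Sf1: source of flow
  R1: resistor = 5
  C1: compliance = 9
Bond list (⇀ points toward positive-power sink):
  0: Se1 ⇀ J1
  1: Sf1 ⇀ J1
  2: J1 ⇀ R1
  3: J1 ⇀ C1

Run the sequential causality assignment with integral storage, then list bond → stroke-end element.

b0 →J1
b1 →Sf1
b2 →J1
b3 →J1

bond 0 stroke at J1  (Se1 (Se) sets effort on bond)
bond 1 stroke at Sf1  (Sf1 (Sf) sets flow on bond)
bond 2 stroke at J1  (1-jn J1 has f-setter on 1)
bond 3 stroke at J1  (J1 flow already set via bond 1)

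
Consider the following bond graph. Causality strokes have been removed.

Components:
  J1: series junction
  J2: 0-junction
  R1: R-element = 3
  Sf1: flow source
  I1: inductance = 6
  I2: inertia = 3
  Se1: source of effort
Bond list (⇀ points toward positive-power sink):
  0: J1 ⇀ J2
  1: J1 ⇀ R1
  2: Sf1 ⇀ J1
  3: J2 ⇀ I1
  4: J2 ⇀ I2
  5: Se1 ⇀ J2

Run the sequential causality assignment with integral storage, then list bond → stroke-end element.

bond 0 →J1
bond 1 →J1
bond 2 →Sf1
bond 3 →I1
bond 4 →I2
bond 5 →J2

b2 |Sf1  (Sf1 fixes flow; stroke at Sf1)
b5 |J2  (Se1: effort source, stroke at far end)
b0 |J1  (J1: bond 2 brought flow, rest push out)
b1 |J1  (common-f at J1 fixed by 2)
b3 |I1  (J2 effort already set via bond 5)
b4 |I2  (J2: bond 5 brought effort, rest push out)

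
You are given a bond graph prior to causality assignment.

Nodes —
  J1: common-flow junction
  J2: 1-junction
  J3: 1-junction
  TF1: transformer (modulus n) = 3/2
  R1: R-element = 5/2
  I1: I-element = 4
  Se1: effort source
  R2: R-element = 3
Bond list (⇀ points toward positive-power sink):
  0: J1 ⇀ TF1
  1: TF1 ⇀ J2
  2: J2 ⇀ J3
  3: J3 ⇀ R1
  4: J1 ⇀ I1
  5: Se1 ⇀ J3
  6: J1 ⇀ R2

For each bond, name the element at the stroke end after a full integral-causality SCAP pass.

#0 |J1
#1 |TF1
#2 |J2
#3 |J3
#4 |I1
#5 |J3
#6 |J1

bond 5 stroke at J3  (Se1 fixes effort; stroke away)
bond 4 stroke at I1  (I1 integral (f out))
bond 0 stroke at J1  (J1 flow already set via bond 4)
bond 6 stroke at J1  (J1 flow already set via bond 4)
bond 1 stroke at TF1  (TF TF1: opposite of bond 0)
bond 2 stroke at J2  (common-f at J2 fixed by 1)
bond 3 stroke at J3  (1-jn J3 has f-setter on 2)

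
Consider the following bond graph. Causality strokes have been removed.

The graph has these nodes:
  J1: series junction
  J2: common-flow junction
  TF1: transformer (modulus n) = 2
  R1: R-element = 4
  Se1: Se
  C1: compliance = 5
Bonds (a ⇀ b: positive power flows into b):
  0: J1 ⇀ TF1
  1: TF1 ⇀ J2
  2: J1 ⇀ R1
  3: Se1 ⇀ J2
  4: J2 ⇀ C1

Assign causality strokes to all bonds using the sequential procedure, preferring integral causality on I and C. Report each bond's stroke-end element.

bond 3 stroke→J2  (Se1: effort source, stroke at far end)
bond 4 stroke→J2  (C1 integral (e out))
bond 1 stroke→TF1  (J2: last free bond brings flow in)
bond 0 stroke→J1  (TF1 one-in-one-out from 1)
bond 2 stroke→R1  (closing 1-jn rule on J1)

β0 stroke→J1
β1 stroke→TF1
β2 stroke→R1
β3 stroke→J2
β4 stroke→J2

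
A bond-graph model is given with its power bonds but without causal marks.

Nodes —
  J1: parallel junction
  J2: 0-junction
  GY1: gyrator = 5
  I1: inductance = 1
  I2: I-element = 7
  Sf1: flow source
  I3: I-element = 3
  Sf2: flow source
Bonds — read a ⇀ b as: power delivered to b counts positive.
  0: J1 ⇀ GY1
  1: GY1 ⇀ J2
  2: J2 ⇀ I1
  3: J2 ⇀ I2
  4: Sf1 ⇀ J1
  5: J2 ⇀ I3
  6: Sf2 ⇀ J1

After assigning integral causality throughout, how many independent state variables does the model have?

3  (I1, I2, I3 all integral)

bond 4 |Sf1  (Sf1: flow source, stroke at near end)
bond 6 |Sf2  (Sf2 fixes flow; stroke at Sf2)
bond 0 |J1  (closing 0-jn rule on J1)
bond 1 |J2  (through GY1, causality inverts; strokes same side of GY1)
bond 2 |I1  (common-e at J2 fixed by 1)
bond 3 |I2  (J2: bond 1 brought effort, rest push out)
bond 5 |I3  (J2 effort already set via bond 1)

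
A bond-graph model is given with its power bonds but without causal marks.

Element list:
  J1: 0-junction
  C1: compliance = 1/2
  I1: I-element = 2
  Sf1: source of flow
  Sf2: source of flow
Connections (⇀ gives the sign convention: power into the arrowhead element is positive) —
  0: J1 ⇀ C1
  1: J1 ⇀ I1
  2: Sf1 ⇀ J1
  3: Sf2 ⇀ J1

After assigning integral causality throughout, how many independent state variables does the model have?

2  (C1, I1 all integral)

β2 |Sf1  (source Sf1 imposes f)
β3 |Sf2  (Sf2: flow source, stroke at near end)
β0 |J1  (C1: C, integral causality)
β1 |I1  (0-jn J1 has e-setter on 0)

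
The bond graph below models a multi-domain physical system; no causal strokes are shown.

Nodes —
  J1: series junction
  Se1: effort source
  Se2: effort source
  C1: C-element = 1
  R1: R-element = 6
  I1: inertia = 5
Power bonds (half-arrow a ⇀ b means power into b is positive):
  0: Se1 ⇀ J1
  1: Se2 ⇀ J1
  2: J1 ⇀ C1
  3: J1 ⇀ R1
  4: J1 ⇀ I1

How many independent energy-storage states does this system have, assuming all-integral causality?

b0 stroke at J1  (Se1 (Se) sets effort on bond)
b1 stroke at J1  (Se2 fixes effort; stroke away)
b2 stroke at J1  (C1 outputs effort q/C1)
b4 stroke at I1  (prefer integral on I1)
b3 stroke at J1  (J1 flow already set via bond 4)

2  (C1, I1 all integral)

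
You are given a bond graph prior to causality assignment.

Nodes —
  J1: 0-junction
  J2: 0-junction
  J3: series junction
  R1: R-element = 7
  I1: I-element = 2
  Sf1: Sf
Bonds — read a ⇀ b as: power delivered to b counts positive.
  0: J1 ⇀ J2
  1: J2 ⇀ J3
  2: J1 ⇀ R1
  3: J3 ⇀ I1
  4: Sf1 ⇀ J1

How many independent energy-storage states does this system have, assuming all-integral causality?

bond 4 →Sf1  (Sf1 (Sf) sets flow on bond)
bond 3 →I1  (I1 integral (f out))
bond 1 →J3  (common-f at J3 fixed by 3)
bond 0 →J2  (only one effort-in slot at J2)
bond 2 →J1  (J1: last free bond brings effort in)

1  (I1 all integral)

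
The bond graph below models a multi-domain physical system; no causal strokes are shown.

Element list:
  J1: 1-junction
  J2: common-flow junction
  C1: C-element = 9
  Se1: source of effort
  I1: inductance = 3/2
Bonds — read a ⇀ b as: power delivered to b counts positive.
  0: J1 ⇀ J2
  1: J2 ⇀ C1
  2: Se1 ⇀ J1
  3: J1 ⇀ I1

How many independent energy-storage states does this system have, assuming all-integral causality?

bond 2 |J1  (Se1 fixes effort; stroke away)
bond 1 |J2  (C1 integral (e out))
bond 0 |J1  (J2: last free bond brings flow in)
bond 3 |I1  (J1: last free bond brings flow in)

2  (C1, I1 all integral)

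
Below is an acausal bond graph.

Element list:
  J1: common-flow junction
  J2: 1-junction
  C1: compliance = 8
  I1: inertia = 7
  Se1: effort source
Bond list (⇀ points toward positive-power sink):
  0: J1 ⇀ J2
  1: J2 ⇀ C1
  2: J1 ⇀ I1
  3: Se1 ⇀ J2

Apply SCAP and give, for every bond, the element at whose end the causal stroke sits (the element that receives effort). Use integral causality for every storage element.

#3 stroke at J2  (Se1 (Se) sets effort on bond)
#1 stroke at J2  (C1: C, integral causality)
#0 stroke at J1  (only one flow-in slot at J2)
#2 stroke at I1  (closing 1-jn rule on J1)

b0 |J1
b1 |J2
b2 |I1
b3 |J2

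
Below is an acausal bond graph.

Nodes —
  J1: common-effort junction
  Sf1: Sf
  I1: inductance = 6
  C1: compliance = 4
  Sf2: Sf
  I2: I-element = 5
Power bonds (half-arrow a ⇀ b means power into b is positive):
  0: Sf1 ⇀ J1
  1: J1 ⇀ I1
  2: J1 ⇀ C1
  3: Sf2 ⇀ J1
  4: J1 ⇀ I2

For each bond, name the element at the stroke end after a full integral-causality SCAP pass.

β0 →Sf1
β1 →I1
β2 →J1
β3 →Sf2
β4 →I2

#0 stroke at Sf1  (Sf1: flow source, stroke at near end)
#3 stroke at Sf2  (Sf2 (Sf) sets flow on bond)
#1 stroke at I1  (I1 integral (f out))
#2 stroke at J1  (C1 outputs effort q/C1)
#4 stroke at I2  (J1: bond 2 brought effort, rest push out)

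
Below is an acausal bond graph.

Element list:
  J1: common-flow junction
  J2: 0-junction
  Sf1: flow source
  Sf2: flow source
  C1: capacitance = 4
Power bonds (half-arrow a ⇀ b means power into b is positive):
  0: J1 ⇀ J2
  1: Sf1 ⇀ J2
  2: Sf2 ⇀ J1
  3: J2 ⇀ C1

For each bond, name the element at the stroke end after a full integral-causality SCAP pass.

b0 →J1
b1 →Sf1
b2 →Sf2
b3 →J2

β1 |Sf1  (source Sf1 imposes f)
β2 |Sf2  (Sf2: flow source, stroke at near end)
β0 |J1  (common-f at J1 fixed by 2)
β3 |J2  (J2 needs exactly one e-in)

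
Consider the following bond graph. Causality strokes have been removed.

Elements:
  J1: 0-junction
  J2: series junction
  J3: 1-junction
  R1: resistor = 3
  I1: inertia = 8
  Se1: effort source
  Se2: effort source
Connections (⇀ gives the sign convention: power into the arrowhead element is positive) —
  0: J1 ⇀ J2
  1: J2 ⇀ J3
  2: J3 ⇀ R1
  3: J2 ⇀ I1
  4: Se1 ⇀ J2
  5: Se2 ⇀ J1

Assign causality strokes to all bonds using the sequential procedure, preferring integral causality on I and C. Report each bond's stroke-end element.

#4 |J2  (Se1 fixes effort; stroke away)
#5 |J1  (Se2: effort source, stroke at far end)
#0 |J2  (common-e at J1 fixed by 5)
#3 |I1  (I1 integral (f out))
#1 |J2  (common-f at J2 fixed by 3)
#2 |J3  (J3: bond 1 brought flow, rest push out)

b0 stroke at J2
b1 stroke at J2
b2 stroke at J3
b3 stroke at I1
b4 stroke at J2
b5 stroke at J1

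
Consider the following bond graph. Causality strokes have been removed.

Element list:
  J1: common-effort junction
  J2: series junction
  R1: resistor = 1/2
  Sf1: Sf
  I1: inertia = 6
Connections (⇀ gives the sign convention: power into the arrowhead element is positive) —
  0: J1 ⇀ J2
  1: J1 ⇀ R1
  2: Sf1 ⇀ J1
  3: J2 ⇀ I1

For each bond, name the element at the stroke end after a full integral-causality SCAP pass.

#0 stroke→J2
#1 stroke→J1
#2 stroke→Sf1
#3 stroke→I1

b2 |Sf1  (Sf1 (Sf) sets flow on bond)
b3 |I1  (I1 outputs flow p/I1)
b0 |J2  (J2: bond 3 brought flow, rest push out)
b1 |J1  (only one effort-in slot at J1)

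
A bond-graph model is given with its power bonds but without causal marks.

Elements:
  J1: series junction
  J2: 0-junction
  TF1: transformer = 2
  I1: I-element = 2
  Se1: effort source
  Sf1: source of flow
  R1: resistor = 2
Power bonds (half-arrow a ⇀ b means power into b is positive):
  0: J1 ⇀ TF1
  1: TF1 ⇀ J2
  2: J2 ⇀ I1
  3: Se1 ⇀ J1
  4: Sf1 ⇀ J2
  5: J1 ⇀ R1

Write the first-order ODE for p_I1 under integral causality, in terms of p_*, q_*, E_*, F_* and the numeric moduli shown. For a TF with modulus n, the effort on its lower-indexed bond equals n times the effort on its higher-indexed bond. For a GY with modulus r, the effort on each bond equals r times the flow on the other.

b3 →J1  (Se1: effort source, stroke at far end)
b4 →Sf1  (Sf1 (Sf) sets flow on bond)
b2 →I1  (I1 integral (f out))
b1 →J2  (J2 needs exactly one e-in)
b0 →TF1  (TF TF1: opposite of bond 1)
b5 →J1  (1-jn J1 has f-setter on 0)

dp_I1/dt = E_Se1/2 + F_Sf1/2 - p_I1/4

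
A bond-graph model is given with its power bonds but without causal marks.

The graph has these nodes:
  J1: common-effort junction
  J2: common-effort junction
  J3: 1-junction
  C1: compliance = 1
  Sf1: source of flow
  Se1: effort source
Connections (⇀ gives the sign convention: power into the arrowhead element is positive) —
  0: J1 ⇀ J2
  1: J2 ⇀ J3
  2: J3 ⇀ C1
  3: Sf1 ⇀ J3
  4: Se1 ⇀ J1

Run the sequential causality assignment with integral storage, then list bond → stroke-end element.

bond 0 stroke→J2
bond 1 stroke→J3
bond 2 stroke→J3
bond 3 stroke→Sf1
bond 4 stroke→J1

b3 →Sf1  (Sf1 (Sf) sets flow on bond)
b4 →J1  (source Se1 imposes e)
b0 →J2  (common-e at J1 fixed by 4)
b1 →J3  (0-jn J2 has e-setter on 0)
b2 →J3  (J3 flow already set via bond 3)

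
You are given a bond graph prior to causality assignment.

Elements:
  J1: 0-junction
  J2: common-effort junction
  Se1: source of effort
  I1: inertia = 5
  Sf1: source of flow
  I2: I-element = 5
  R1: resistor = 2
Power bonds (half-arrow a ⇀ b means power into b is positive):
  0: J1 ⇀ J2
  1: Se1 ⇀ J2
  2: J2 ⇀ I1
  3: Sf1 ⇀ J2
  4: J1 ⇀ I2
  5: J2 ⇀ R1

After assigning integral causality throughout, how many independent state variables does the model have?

2  (I1, I2 all integral)

bond 1 stroke→J2  (Se1 fixes effort; stroke away)
bond 3 stroke→Sf1  (Sf1: flow source, stroke at near end)
bond 0 stroke→J1  (0-jn J2 has e-setter on 1)
bond 2 stroke→I1  (J2: bond 1 brought effort, rest push out)
bond 5 stroke→R1  (J2 effort already set via bond 1)
bond 4 stroke→I2  (J1: bond 0 brought effort, rest push out)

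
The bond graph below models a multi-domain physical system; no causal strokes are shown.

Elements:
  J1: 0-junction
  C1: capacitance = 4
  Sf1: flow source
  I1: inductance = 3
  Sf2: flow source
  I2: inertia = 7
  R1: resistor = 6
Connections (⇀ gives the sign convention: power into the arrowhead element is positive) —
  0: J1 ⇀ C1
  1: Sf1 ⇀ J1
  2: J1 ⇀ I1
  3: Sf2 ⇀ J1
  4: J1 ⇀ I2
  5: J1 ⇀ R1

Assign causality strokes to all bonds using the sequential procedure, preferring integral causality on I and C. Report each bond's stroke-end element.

#0 →J1
#1 →Sf1
#2 →I1
#3 →Sf2
#4 →I2
#5 →R1

b1 →Sf1  (Sf1 (Sf) sets flow on bond)
b3 →Sf2  (Sf2 fixes flow; stroke at Sf2)
b0 →J1  (C1 integral (e out))
b2 →I1  (0-jn J1 has e-setter on 0)
b4 →I2  (J1: bond 0 brought effort, rest push out)
b5 →R1  (common-e at J1 fixed by 0)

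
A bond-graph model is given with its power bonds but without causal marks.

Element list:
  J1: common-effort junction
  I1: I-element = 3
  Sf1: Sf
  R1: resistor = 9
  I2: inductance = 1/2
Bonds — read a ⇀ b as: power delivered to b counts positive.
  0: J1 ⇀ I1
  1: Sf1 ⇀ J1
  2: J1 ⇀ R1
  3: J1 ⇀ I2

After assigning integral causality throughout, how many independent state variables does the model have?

2  (I1, I2 all integral)

b1 |Sf1  (Sf1 fixes flow; stroke at Sf1)
b0 |I1  (I1 outputs flow p/I1)
b3 |I2  (prefer integral on I2)
b2 |J1  (J1: last free bond brings effort in)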